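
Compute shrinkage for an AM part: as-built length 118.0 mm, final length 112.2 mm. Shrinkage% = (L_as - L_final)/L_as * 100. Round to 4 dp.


Shrinkage = ((118.0-112.2)/118.0)*100 = 4.9153 %


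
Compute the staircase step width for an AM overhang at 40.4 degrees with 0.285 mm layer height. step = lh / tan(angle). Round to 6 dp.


step = 0.285 / tan(40.4) = 0.334874 mm


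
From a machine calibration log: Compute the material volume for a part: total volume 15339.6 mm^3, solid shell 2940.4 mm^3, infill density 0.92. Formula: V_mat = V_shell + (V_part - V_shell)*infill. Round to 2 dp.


V_infill = (15339.6 - 2940.4) * 0.92 = 11407.26
V_total = 2940.4 + 11407.26 = 14347.66 mm^3


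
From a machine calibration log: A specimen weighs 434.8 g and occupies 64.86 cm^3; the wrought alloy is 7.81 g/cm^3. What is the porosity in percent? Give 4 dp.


rho_part = 434.8 / 64.86 = 6.70366944 g/cm^3
Porosity = (1 - 6.70366944/7.81)*100 = 14.1656 %


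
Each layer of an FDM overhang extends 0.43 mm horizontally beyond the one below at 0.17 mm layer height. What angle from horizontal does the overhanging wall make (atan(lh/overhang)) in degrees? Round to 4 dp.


angle = atan(0.17/0.43) = 21.5713 degrees


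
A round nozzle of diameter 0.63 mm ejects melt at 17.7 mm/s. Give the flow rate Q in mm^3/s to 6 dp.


A = pi*(0.63/2)^2 = 0.31172453 mm^2
Q = 0.31172453 * 17.7 = 5.517524 mm^3/s


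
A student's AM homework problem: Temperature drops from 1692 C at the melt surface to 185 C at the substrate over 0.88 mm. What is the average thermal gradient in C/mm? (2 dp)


G = (1692-185)/0.88 = 1712.5 C/mm


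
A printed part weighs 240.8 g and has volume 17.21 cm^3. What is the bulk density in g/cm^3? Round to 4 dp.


rho = 240.8 / 17.21 = 13.9919 g/cm^3


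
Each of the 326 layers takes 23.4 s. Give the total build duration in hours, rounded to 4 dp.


t = 326 * 23.4 / 3600 = 2.119 hrs


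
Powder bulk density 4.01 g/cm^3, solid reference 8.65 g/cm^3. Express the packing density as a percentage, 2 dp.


Packing = (4.01/8.65)*100 = 46.36 %


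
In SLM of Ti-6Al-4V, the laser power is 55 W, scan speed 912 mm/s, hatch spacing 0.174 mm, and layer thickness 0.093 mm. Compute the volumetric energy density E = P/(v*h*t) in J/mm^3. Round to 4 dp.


E = 55 / (912*0.174*0.093) = 3.7268 J/mm^3


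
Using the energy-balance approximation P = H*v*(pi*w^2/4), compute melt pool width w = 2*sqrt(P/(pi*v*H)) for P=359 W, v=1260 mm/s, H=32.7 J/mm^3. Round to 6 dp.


w = 2*sqrt(359/(pi*1260*32.7)) = 0.105328 mm


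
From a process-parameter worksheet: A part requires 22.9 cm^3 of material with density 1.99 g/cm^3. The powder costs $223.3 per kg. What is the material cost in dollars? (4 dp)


Mass = 22.9*1.99/1000 = 0.045571 kg
Cost = 0.045571 * 223.3 = 10.176 $


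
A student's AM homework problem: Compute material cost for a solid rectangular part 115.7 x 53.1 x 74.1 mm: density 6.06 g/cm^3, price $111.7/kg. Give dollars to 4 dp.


V = 115.7 * 53.1 * 74.1 = 455245.947 mm^3 = 455.245947 cm^3
Mass = 455.245947 * 6.06 / 1000 = 2.75879044 kg
Cost = 2.75879044 * 111.7 = 308.1569 $


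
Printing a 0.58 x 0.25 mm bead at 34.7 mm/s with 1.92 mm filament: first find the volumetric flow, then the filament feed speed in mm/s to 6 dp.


Q = 0.58 * 0.25 * 34.7 = 5.0315 mm^3/s
A_fil = pi*(1.92/2)^2 = 2.89529179 mm^2
v_feed = 5.0315 / 2.89529179 = 1.737821 mm/s


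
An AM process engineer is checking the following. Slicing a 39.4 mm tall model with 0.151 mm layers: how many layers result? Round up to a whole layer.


Layers = ceil(39.4/0.151) = 261


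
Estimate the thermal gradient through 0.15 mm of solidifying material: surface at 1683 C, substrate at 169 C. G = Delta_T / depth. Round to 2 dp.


G = (1683-169)/0.15 = 10093.33 C/mm


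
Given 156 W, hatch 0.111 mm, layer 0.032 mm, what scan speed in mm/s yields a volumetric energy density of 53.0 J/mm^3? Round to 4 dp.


v = 156 / (53.0*0.111*0.032) = 828.6588 mm/s


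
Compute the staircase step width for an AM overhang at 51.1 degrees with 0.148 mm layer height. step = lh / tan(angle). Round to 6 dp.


step = 0.148 / tan(51.1) = 0.119421 mm


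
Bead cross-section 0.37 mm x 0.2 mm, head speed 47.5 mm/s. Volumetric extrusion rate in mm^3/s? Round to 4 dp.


Rate = 0.37 * 0.2 * 47.5 = 3.515 mm^3/s


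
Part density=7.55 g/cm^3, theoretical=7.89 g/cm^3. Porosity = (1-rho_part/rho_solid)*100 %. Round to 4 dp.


Porosity = (1-7.55/7.89)*100 = 4.3093 %


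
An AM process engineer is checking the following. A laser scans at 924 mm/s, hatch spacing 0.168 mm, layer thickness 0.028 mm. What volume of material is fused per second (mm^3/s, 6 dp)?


Rate = 924 * 0.168 * 0.028 = 4.346496 mm^3/s


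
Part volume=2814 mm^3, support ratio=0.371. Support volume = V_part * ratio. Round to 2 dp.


V_support = 2814 * 0.371 = 1043.99 mm^3


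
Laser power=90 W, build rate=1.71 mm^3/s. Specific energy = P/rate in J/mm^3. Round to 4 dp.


SE = 90 / 1.71 = 52.6316 J/mm^3


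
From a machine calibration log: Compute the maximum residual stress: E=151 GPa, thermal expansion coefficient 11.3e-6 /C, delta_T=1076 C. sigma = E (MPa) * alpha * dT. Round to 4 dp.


sigma = 151*1000 * 11.3e-6 * 1076 = 1835.9788 MPa


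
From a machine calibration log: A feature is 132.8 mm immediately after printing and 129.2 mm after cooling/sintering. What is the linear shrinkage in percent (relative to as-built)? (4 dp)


Shrinkage = ((132.8-129.2)/132.8)*100 = 2.7108 %


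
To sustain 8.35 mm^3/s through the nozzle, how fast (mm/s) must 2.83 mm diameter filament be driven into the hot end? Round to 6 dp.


A = pi*(2.83/2)^2 = 6.290175
v = 8.35 / 6.290175 = 1.327467 mm/s


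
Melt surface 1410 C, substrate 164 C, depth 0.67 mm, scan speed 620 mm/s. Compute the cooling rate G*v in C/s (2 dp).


G = (1410-164)/0.67 = 1859.70149254 C/mm
CR = 1859.70149254 * 620 = 1153014.93 C/s


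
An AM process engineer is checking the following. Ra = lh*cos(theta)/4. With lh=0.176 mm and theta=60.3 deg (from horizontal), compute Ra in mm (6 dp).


Ra = 0.176 * cos(60.3) / 4 = 0.0218 mm


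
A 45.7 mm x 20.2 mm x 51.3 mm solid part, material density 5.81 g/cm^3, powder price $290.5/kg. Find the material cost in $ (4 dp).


V = 45.7 * 20.2 * 51.3 = 47357.082 mm^3 = 47.357082 cm^3
Mass = 47.357082 * 5.81 / 1000 = 0.27514465 kg
Cost = 0.27514465 * 290.5 = 79.9295 $


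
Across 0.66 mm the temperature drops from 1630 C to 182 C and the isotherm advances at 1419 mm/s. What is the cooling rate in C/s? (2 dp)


G = (1630-182)/0.66 = 2193.93939394 C/mm
CR = 2193.93939394 * 1419 = 3113200.0 C/s


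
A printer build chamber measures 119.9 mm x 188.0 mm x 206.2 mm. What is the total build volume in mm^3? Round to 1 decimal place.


V = 119.9 * 188.0 * 206.2 = 4647995.4 mm^3


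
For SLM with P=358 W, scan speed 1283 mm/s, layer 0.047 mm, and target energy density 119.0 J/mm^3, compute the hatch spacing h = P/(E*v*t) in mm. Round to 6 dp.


h = 358 / (119.0*1283*0.047) = 0.04989 mm


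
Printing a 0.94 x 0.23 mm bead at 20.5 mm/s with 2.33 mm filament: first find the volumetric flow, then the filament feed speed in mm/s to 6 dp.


Q = 0.94 * 0.23 * 20.5 = 4.4321 mm^3/s
A_fil = pi*(2.33/2)^2 = 4.26384809 mm^2
v_feed = 4.4321 / 4.26384809 = 1.03946 mm/s


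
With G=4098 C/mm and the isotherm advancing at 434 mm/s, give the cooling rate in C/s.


CR = 4098 * 434 = 1778532 C/s


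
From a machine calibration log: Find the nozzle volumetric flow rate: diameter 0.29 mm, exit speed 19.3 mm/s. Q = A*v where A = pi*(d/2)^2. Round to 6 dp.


A = pi*(0.29/2)^2 = 0.06605199 mm^2
Q = 0.06605199 * 19.3 = 1.274803 mm^3/s


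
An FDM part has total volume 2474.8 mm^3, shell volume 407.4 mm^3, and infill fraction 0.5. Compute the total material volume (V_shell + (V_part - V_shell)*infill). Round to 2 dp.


V_infill = (2474.8 - 407.4) * 0.5 = 1033.7
V_total = 407.4 + 1033.7 = 1441.1 mm^3


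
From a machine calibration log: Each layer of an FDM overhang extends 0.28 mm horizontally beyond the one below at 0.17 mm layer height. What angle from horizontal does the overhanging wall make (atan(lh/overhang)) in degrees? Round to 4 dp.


angle = atan(0.17/0.28) = 31.2637 degrees


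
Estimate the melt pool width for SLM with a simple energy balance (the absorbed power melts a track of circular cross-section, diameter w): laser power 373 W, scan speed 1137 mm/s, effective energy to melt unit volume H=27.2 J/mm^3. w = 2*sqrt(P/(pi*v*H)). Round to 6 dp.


w = 2*sqrt(373/(pi*1137*27.2)) = 0.123921 mm


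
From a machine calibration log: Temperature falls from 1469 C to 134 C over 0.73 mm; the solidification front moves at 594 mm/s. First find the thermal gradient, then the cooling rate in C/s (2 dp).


G = (1469-134)/0.73 = 1828.76712329 C/mm
CR = 1828.76712329 * 594 = 1086287.67 C/s


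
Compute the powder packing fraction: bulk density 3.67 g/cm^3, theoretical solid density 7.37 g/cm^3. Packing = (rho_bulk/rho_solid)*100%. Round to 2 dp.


Packing = (3.67/7.37)*100 = 49.8 %


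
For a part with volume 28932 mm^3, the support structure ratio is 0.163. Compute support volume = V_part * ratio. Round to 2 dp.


V_support = 28932 * 0.163 = 4715.92 mm^3


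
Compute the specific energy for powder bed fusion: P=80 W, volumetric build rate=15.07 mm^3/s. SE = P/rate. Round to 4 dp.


SE = 80 / 15.07 = 5.3086 J/mm^3


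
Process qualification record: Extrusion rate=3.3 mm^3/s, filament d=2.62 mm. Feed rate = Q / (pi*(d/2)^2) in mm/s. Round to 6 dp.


A = pi*(2.62/2)^2 = 5.391287
v = 3.3 / 5.391287 = 0.612099 mm/s


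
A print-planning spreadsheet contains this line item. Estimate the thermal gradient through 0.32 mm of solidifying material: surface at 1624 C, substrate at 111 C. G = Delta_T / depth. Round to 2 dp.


G = (1624-111)/0.32 = 4728.13 C/mm


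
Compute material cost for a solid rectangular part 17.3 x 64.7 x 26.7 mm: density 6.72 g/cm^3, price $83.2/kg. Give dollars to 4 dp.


V = 17.3 * 64.7 * 26.7 = 29885.577 mm^3 = 29.885577 cm^3
Mass = 29.885577 * 6.72 / 1000 = 0.20083108 kg
Cost = 0.20083108 * 83.2 = 16.7091 $


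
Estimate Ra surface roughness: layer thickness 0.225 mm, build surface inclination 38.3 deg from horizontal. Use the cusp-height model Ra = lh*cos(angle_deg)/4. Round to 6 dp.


Ra = 0.225 * cos(38.3) / 4 = 0.044144 mm


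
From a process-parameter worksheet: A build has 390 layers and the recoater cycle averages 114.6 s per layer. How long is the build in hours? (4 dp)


t = 390 * 114.6 / 3600 = 12.415 hrs


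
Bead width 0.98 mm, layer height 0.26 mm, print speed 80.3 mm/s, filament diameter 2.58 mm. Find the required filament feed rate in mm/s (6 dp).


Q = 0.98 * 0.26 * 80.3 = 20.46044 mm^3/s
A_fil = pi*(2.58/2)^2 = 5.22792433 mm^2
v_feed = 20.46044 / 5.22792433 = 3.913683 mm/s


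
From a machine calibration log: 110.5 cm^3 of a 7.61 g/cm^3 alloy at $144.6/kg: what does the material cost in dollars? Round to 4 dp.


Mass = 110.5*7.61/1000 = 0.840905 kg
Cost = 0.840905 * 144.6 = 121.5949 $


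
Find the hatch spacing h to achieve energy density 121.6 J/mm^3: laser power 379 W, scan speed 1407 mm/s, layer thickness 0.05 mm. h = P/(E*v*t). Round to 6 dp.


h = 379 / (121.6*1407*0.05) = 0.044304 mm


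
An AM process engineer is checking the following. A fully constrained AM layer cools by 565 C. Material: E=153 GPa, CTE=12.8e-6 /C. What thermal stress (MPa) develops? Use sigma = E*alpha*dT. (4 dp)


sigma = 153*1000 * 12.8e-6 * 565 = 1106.496 MPa


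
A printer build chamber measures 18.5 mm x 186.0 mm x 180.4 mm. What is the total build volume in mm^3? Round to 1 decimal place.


V = 18.5 * 186.0 * 180.4 = 620756.4 mm^3


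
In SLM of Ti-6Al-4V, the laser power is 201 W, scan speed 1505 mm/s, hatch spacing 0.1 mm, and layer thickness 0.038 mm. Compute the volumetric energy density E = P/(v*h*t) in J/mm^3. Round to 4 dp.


E = 201 / (1505*0.1*0.038) = 35.146 J/mm^3


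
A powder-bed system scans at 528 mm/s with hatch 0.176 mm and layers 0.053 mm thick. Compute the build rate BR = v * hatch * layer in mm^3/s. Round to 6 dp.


Rate = 528 * 0.176 * 0.053 = 4.925184 mm^3/s


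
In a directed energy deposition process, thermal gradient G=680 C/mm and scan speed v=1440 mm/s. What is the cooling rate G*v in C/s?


CR = 680 * 1440 = 979200 C/s


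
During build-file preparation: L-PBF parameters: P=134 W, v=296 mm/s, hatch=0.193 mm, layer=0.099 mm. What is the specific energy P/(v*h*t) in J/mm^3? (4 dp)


Build rate = 296 * 0.193 * 0.099 = 5.655672 mm^3/s
SE = 134 / 5.655672 = 23.693 J/mm^3


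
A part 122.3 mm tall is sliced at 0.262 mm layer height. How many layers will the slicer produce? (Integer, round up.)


Layers = ceil(122.3/0.262) = 467


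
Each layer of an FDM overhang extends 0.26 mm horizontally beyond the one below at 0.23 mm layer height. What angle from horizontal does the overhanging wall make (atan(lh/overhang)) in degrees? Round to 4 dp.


angle = atan(0.23/0.26) = 41.4965 degrees


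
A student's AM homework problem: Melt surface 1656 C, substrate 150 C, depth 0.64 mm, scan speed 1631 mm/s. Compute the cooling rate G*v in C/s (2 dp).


G = (1656-150)/0.64 = 2353.125 C/mm
CR = 2353.125 * 1631 = 3837946.88 C/s


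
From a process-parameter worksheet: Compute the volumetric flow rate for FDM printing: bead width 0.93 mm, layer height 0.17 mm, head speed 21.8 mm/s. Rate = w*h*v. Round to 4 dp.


Rate = 0.93 * 0.17 * 21.8 = 3.4466 mm^3/s


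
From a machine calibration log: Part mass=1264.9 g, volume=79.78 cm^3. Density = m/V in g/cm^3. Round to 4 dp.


rho = 1264.9 / 79.78 = 15.8549 g/cm^3


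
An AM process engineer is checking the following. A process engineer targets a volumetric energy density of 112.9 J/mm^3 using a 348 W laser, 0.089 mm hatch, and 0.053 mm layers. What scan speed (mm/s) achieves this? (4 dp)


v = 348 / (112.9*0.089*0.053) = 653.4606 mm/s


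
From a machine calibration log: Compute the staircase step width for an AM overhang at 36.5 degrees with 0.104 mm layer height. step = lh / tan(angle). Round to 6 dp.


step = 0.104 / tan(36.5) = 0.140548 mm


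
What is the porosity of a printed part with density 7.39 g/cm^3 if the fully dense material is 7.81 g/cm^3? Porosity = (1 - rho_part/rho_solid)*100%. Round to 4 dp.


Porosity = (1-7.39/7.81)*100 = 5.3777 %


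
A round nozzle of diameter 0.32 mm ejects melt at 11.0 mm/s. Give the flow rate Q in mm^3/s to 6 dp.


A = pi*(0.32/2)^2 = 0.08042477 mm^2
Q = 0.08042477 * 11.0 = 0.884672 mm^3/s


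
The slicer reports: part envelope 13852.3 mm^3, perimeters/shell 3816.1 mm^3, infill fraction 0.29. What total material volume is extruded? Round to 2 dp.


V_infill = (13852.3 - 3816.1) * 0.29 = 2910.5
V_total = 3816.1 + 2910.5 = 6726.6 mm^3


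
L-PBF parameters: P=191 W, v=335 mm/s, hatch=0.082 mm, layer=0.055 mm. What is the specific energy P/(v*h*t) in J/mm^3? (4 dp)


Build rate = 335 * 0.082 * 0.055 = 1.51085 mm^3/s
SE = 191 / 1.51085 = 126.4189 J/mm^3


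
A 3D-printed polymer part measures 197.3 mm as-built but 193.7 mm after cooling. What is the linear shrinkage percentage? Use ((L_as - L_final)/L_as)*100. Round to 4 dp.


Shrinkage = ((197.3-193.7)/197.3)*100 = 1.8246 %


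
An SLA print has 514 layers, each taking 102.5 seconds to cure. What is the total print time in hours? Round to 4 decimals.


t = 514 * 102.5 / 3600 = 14.6347 hrs


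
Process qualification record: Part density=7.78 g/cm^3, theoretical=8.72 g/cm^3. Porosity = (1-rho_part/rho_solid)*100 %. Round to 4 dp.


Porosity = (1-7.78/8.72)*100 = 10.7798 %


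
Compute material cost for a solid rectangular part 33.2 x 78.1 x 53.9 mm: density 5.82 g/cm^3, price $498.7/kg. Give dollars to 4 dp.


V = 33.2 * 78.1 * 53.9 = 139758.388 mm^3 = 139.758388 cm^3
Mass = 139.758388 * 5.82 / 1000 = 0.81339382 kg
Cost = 0.81339382 * 498.7 = 405.6395 $


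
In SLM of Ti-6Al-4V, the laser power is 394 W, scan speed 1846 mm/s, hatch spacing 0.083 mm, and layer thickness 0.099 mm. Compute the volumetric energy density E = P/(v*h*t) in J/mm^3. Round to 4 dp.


E = 394 / (1846*0.083*0.099) = 25.9747 J/mm^3


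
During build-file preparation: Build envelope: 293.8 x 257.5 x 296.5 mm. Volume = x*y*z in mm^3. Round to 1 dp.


V = 293.8 * 257.5 * 296.5 = 22431262.8 mm^3


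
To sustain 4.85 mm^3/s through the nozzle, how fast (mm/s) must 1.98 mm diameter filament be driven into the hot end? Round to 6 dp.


A = pi*(1.98/2)^2 = 3.079075
v = 4.85 / 3.079075 = 1.575148 mm/s


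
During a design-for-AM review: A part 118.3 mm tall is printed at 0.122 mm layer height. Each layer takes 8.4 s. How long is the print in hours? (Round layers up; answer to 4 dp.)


Layers = ceil(118.3/0.122) = 970
t = 970 * 8.4 / 3600 = 2.2633 hrs


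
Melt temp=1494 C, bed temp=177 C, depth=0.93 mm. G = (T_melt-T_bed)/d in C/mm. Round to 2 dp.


G = (1494-177)/0.93 = 1416.13 C/mm


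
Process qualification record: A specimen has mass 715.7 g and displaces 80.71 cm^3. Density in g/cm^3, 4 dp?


rho = 715.7 / 80.71 = 8.8676 g/cm^3


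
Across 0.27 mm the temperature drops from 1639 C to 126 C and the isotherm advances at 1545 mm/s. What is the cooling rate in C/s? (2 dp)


G = (1639-126)/0.27 = 5603.7037037 C/mm
CR = 5603.7037037 * 1545 = 8657722.22 C/s


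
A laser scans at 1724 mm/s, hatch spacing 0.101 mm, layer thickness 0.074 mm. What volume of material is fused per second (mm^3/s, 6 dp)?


Rate = 1724 * 0.101 * 0.074 = 12.885176 mm^3/s


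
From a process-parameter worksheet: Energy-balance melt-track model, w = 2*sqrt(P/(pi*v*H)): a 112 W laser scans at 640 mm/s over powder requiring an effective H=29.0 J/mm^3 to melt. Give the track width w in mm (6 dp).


w = 2*sqrt(112/(pi*640*29.0)) = 0.087655 mm


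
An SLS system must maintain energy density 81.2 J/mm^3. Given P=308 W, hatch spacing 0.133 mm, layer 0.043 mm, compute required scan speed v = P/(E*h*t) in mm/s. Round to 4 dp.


v = 308 / (81.2*0.133*0.043) = 663.2459 mm/s


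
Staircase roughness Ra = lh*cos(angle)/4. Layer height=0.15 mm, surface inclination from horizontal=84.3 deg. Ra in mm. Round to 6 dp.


Ra = 0.15 * cos(84.3) / 4 = 0.003724 mm


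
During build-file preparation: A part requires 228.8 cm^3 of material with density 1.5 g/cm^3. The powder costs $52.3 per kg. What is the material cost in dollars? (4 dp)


Mass = 228.8*1.5/1000 = 0.3432 kg
Cost = 0.3432 * 52.3 = 17.9494 $


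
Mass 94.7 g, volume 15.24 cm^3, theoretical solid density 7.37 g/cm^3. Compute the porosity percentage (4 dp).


rho_part = 94.7 / 15.24 = 6.21391076 g/cm^3
Porosity = (1 - 6.21391076/7.37)*100 = 15.6864 %


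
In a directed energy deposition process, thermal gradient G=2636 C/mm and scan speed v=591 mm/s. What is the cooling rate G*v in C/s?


CR = 2636 * 591 = 1557876 C/s


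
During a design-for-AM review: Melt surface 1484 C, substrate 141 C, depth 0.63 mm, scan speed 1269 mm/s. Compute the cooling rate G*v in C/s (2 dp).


G = (1484-141)/0.63 = 2131.74603175 C/mm
CR = 2131.74603175 * 1269 = 2705185.71 C/s


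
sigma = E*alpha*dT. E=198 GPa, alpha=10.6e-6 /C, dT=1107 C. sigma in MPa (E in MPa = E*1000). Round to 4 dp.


sigma = 198*1000 * 10.6e-6 * 1107 = 2323.3716 MPa


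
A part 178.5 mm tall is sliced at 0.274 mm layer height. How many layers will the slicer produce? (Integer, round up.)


Layers = ceil(178.5/0.274) = 652


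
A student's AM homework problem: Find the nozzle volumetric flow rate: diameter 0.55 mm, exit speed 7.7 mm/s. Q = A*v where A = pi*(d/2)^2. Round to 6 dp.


A = pi*(0.55/2)^2 = 0.23758294 mm^2
Q = 0.23758294 * 7.7 = 1.829389 mm^3/s


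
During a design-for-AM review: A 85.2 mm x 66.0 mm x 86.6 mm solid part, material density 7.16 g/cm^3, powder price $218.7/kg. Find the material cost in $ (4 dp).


V = 85.2 * 66.0 * 86.6 = 486969.12 mm^3 = 486.96912 cm^3
Mass = 486.96912 * 7.16 / 1000 = 3.4866989 kg
Cost = 3.4866989 * 218.7 = 762.541 $


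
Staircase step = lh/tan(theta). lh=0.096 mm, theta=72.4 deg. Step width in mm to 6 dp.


step = 0.096 / tan(72.4) = 0.030453 mm


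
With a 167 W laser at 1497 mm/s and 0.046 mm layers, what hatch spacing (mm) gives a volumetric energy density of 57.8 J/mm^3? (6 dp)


h = 167 / (57.8*1497*0.046) = 0.041957 mm


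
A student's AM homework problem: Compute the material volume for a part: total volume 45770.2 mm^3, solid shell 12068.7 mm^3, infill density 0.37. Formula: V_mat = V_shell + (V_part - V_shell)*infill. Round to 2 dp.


V_infill = (45770.2 - 12068.7) * 0.37 = 12469.56
V_total = 12068.7 + 12469.56 = 24538.26 mm^3


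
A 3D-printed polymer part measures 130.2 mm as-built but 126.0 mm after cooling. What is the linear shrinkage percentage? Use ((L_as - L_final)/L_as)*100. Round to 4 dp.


Shrinkage = ((130.2-126.0)/130.2)*100 = 3.2258 %


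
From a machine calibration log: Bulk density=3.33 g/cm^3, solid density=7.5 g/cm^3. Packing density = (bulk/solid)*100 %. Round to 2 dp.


Packing = (3.33/7.5)*100 = 44.4 %


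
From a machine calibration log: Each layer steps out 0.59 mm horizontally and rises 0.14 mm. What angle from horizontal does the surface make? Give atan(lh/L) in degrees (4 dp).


angle = atan(0.14/0.59) = 13.3487 degrees


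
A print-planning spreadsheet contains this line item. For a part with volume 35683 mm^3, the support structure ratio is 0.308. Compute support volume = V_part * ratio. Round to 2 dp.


V_support = 35683 * 0.308 = 10990.36 mm^3


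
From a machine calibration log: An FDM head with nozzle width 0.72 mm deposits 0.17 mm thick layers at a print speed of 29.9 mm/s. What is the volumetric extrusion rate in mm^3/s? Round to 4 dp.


Rate = 0.72 * 0.17 * 29.9 = 3.6598 mm^3/s


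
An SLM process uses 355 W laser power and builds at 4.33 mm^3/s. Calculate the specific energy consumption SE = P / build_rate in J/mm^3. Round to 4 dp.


SE = 355 / 4.33 = 81.9861 J/mm^3


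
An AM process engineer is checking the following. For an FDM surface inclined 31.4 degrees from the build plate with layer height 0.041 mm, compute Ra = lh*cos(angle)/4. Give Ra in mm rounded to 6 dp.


Ra = 0.041 * cos(31.4) / 4 = 0.008749 mm


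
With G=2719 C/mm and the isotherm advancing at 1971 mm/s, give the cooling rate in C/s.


CR = 2719 * 1971 = 5359149 C/s


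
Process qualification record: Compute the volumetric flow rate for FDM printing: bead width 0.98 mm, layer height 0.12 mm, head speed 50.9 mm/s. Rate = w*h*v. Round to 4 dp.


Rate = 0.98 * 0.12 * 50.9 = 5.9858 mm^3/s


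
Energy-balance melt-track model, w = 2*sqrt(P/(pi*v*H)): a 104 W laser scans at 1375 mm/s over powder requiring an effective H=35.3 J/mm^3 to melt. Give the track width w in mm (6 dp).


w = 2*sqrt(104/(pi*1375*35.3)) = 0.052232 mm


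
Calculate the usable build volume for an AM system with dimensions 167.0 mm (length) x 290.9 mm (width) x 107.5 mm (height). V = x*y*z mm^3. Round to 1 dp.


V = 167.0 * 290.9 * 107.5 = 5222382.3 mm^3


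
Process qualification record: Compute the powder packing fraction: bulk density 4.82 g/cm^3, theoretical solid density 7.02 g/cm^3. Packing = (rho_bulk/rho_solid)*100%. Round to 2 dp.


Packing = (4.82/7.02)*100 = 68.66 %


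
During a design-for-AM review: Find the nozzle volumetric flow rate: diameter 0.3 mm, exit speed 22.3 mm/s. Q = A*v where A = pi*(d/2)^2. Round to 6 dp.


A = pi*(0.3/2)^2 = 0.07068583 mm^2
Q = 0.07068583 * 22.3 = 1.576294 mm^3/s


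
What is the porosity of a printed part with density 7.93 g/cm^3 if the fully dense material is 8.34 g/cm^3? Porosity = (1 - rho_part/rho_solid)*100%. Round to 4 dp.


Porosity = (1-7.93/8.34)*100 = 4.9161 %


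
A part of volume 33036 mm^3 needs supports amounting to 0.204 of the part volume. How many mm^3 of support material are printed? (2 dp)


V_support = 33036 * 0.204 = 6739.34 mm^3


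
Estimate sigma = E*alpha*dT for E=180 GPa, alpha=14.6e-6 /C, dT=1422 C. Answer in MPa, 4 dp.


sigma = 180*1000 * 14.6e-6 * 1422 = 3737.016 MPa


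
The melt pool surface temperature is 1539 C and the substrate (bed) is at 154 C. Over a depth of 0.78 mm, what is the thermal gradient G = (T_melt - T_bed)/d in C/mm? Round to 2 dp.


G = (1539-154)/0.78 = 1775.64 C/mm


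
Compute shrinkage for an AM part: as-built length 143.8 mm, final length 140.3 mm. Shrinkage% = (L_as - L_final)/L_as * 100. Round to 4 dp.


Shrinkage = ((143.8-140.3)/143.8)*100 = 2.4339 %


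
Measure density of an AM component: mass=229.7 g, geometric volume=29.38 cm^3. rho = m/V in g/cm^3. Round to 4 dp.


rho = 229.7 / 29.38 = 7.8182 g/cm^3


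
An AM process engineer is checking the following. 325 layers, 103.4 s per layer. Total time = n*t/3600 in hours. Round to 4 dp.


t = 325 * 103.4 / 3600 = 9.3347 hrs


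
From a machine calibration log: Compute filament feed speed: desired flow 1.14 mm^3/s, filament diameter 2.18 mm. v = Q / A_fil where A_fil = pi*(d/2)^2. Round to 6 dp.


A = pi*(2.18/2)^2 = 3.732526
v = 1.14 / 3.732526 = 0.305423 mm/s


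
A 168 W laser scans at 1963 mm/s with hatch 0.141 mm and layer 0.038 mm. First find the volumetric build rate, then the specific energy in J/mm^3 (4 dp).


Build rate = 1963 * 0.141 * 0.038 = 10.517754 mm^3/s
SE = 168 / 10.517754 = 15.973 J/mm^3


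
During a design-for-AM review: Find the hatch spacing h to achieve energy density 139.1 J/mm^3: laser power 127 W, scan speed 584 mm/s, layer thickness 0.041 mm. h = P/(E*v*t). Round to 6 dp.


h = 127 / (139.1*584*0.041) = 0.038131 mm


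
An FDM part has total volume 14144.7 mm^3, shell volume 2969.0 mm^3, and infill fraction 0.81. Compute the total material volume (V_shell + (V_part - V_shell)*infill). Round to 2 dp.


V_infill = (14144.7 - 2969.0) * 0.81 = 9052.32
V_total = 2969.0 + 9052.32 = 12021.32 mm^3


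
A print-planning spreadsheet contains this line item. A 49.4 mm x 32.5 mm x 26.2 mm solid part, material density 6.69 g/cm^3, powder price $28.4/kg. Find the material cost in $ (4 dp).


V = 49.4 * 32.5 * 26.2 = 42064.1 mm^3 = 42.0641 cm^3
Mass = 42.0641 * 6.69 / 1000 = 0.28140883 kg
Cost = 0.28140883 * 28.4 = 7.992 $


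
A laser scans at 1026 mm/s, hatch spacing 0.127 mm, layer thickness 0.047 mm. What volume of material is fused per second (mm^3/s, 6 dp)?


Rate = 1026 * 0.127 * 0.047 = 6.124194 mm^3/s


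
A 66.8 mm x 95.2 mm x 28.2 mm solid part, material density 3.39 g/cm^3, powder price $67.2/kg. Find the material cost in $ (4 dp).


V = 66.8 * 95.2 * 28.2 = 179333.952 mm^3 = 179.333952 cm^3
Mass = 179.333952 * 3.39 / 1000 = 0.6079421 kg
Cost = 0.6079421 * 67.2 = 40.8537 $


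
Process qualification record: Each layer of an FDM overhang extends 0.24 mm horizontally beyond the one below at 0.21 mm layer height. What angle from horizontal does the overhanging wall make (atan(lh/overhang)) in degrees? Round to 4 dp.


angle = atan(0.21/0.24) = 41.1859 degrees


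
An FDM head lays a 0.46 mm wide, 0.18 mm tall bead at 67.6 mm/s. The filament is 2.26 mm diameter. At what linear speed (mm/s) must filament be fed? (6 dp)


Q = 0.46 * 0.18 * 67.6 = 5.59728 mm^3/s
A_fil = pi*(2.26/2)^2 = 4.01149966 mm^2
v_feed = 5.59728 / 4.01149966 = 1.395309 mm/s


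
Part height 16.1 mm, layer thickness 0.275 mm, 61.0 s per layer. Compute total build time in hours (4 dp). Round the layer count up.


Layers = ceil(16.1/0.275) = 59
t = 59 * 61.0 / 3600 = 0.9997 hrs


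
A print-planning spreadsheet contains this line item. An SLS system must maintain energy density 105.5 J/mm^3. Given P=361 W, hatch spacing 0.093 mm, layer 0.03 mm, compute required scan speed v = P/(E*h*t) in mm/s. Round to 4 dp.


v = 361 / (105.5*0.093*0.03) = 1226.452 mm/s


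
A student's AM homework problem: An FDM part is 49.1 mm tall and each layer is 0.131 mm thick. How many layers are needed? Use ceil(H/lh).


Layers = ceil(49.1/0.131) = 375


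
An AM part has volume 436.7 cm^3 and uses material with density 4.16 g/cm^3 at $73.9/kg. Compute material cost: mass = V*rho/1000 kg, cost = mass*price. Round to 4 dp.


Mass = 436.7*4.16/1000 = 1.816672 kg
Cost = 1.816672 * 73.9 = 134.2521 $


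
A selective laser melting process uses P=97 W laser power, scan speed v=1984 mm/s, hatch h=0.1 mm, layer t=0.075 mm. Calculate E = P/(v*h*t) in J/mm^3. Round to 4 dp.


E = 97 / (1984*0.1*0.075) = 6.5188 J/mm^3


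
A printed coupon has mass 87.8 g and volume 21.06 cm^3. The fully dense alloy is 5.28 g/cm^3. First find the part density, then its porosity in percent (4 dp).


rho_part = 87.8 / 21.06 = 4.16904084 g/cm^3
Porosity = (1 - 4.16904084/5.28)*100 = 21.0409 %


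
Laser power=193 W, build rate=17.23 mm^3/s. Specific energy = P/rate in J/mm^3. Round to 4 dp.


SE = 193 / 17.23 = 11.2014 J/mm^3


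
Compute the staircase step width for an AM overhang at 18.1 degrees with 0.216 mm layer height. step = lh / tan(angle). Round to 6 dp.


step = 0.216 / tan(18.1) = 0.660853 mm


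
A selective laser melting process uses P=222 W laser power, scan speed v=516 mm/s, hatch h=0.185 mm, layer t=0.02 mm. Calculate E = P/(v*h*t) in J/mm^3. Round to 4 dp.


E = 222 / (516*0.185*0.02) = 116.2791 J/mm^3


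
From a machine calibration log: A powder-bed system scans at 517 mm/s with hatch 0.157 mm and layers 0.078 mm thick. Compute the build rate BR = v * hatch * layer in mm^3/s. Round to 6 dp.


Rate = 517 * 0.157 * 0.078 = 6.331182 mm^3/s


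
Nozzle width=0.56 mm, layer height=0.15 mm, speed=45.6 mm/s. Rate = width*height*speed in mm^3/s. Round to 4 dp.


Rate = 0.56 * 0.15 * 45.6 = 3.8304 mm^3/s


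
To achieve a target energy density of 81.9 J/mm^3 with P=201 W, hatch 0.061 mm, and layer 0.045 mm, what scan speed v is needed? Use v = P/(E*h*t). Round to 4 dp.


v = 201 / (81.9*0.061*0.045) = 894.0665 mm/s


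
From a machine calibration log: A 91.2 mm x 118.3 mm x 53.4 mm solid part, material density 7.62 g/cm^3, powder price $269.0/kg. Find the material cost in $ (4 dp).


V = 91.2 * 118.3 * 53.4 = 576130.464 mm^3 = 576.130464 cm^3
Mass = 576.130464 * 7.62 / 1000 = 4.39011414 kg
Cost = 4.39011414 * 269.0 = 1180.9407 $


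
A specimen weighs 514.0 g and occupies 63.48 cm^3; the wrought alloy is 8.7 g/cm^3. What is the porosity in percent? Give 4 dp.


rho_part = 514.0 / 63.48 = 8.09703844 g/cm^3
Porosity = (1 - 8.09703844/8.7)*100 = 6.9306 %


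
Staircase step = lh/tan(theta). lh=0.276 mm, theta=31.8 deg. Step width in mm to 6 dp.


step = 0.276 / tan(31.8) = 0.445142 mm


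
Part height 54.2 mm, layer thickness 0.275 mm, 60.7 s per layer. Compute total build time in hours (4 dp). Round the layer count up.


Layers = ceil(54.2/0.275) = 198
t = 198 * 60.7 / 3600 = 3.3385 hrs


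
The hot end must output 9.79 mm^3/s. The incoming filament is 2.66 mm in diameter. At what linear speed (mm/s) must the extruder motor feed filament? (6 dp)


A = pi*(2.66/2)^2 = 5.557163
v = 9.79 / 5.557163 = 1.76169 mm/s


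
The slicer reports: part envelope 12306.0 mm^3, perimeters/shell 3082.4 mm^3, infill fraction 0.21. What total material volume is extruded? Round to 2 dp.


V_infill = (12306.0 - 3082.4) * 0.21 = 1936.96
V_total = 3082.4 + 1936.96 = 5019.36 mm^3


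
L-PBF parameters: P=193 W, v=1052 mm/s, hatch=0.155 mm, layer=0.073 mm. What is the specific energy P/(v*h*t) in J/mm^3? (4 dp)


Build rate = 1052 * 0.155 * 0.073 = 11.90338 mm^3/s
SE = 193 / 11.90338 = 16.2139 J/mm^3


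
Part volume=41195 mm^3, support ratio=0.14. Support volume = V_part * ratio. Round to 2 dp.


V_support = 41195 * 0.14 = 5767.3 mm^3


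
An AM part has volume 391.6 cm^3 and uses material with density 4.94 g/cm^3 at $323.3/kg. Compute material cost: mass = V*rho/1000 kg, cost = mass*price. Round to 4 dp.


Mass = 391.6*4.94/1000 = 1.934504 kg
Cost = 1.934504 * 323.3 = 625.4251 $


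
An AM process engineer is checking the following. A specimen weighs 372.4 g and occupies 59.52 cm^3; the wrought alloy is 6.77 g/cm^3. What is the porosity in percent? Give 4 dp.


rho_part = 372.4 / 59.52 = 6.25672043 g/cm^3
Porosity = (1 - 6.25672043/6.77)*100 = 7.5817 %


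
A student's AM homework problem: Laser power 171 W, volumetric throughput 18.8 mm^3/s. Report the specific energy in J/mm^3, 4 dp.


SE = 171 / 18.8 = 9.0957 J/mm^3


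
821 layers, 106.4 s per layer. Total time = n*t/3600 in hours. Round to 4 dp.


t = 821 * 106.4 / 3600 = 24.2651 hrs


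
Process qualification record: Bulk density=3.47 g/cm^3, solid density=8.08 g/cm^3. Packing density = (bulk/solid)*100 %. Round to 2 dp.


Packing = (3.47/8.08)*100 = 42.95 %


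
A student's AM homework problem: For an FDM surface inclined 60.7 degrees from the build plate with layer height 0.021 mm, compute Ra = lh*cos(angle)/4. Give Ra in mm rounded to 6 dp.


Ra = 0.021 * cos(60.7) / 4 = 0.002569 mm


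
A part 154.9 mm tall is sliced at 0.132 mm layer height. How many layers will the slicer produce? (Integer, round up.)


Layers = ceil(154.9/0.132) = 1174


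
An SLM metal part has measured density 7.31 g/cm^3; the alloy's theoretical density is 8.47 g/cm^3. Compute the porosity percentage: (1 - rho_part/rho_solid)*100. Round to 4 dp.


Porosity = (1-7.31/8.47)*100 = 13.6954 %


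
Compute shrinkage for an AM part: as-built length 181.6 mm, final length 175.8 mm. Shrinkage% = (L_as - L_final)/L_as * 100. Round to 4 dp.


Shrinkage = ((181.6-175.8)/181.6)*100 = 3.1938 %


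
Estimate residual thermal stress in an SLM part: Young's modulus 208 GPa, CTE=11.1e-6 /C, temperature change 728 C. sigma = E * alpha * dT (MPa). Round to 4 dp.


sigma = 208*1000 * 11.1e-6 * 728 = 1680.8064 MPa


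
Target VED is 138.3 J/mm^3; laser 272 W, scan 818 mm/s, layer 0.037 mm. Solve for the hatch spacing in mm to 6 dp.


h = 272 / (138.3*818*0.037) = 0.064982 mm


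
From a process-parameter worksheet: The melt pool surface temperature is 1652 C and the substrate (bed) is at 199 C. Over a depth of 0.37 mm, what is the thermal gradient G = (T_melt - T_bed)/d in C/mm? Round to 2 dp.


G = (1652-199)/0.37 = 3927.03 C/mm


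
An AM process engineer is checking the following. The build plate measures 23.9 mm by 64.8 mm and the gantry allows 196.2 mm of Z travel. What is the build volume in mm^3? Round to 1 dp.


V = 23.9 * 64.8 * 196.2 = 303858.9 mm^3


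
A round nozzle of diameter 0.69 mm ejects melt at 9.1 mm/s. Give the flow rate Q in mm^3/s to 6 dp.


A = pi*(0.69/2)^2 = 0.37392807 mm^2
Q = 0.37392807 * 9.1 = 3.402745 mm^3/s


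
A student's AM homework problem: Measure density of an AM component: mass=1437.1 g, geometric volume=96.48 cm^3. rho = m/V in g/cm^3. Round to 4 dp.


rho = 1437.1 / 96.48 = 14.8953 g/cm^3


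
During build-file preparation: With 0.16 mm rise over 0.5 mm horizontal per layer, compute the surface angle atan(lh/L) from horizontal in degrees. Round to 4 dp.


angle = atan(0.16/0.5) = 17.7447 degrees


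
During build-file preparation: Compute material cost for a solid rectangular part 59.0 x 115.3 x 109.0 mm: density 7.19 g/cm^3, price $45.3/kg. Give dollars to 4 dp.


V = 59.0 * 115.3 * 109.0 = 741494.3 mm^3 = 741.4943 cm^3
Mass = 741.4943 * 7.19 / 1000 = 5.33134402 kg
Cost = 5.33134402 * 45.3 = 241.5099 $


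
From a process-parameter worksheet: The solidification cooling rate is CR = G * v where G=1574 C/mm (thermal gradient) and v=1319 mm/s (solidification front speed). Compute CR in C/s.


CR = 1574 * 1319 = 2076106 C/s


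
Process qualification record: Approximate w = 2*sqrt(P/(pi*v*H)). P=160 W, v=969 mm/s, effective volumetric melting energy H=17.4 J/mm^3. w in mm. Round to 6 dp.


w = 2*sqrt(160/(pi*969*17.4)) = 0.10992 mm


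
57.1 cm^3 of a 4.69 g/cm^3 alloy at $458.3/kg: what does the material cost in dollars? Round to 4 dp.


Mass = 57.1*4.69/1000 = 0.267799 kg
Cost = 0.267799 * 458.3 = 122.7323 $


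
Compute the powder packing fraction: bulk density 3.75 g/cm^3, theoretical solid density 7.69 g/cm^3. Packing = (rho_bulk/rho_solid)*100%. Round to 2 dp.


Packing = (3.75/7.69)*100 = 48.76 %


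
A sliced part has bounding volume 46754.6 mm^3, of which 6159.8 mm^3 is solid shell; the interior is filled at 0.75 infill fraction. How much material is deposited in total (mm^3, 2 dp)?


V_infill = (46754.6 - 6159.8) * 0.75 = 30446.1
V_total = 6159.8 + 30446.1 = 36605.9 mm^3


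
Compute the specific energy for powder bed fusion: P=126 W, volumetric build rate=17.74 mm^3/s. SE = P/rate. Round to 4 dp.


SE = 126 / 17.74 = 7.1026 J/mm^3


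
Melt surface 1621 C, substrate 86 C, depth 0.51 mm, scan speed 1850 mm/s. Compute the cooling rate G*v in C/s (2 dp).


G = (1621-86)/0.51 = 3009.80392157 C/mm
CR = 3009.80392157 * 1850 = 5568137.25 C/s


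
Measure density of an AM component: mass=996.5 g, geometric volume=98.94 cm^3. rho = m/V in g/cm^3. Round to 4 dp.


rho = 996.5 / 98.94 = 10.0718 g/cm^3


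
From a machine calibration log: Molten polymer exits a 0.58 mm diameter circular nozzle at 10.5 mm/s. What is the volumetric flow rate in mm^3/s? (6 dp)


A = pi*(0.58/2)^2 = 0.26420794 mm^2
Q = 0.26420794 * 10.5 = 2.774183 mm^3/s


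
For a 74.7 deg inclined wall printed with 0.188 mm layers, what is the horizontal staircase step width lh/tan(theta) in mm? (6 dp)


step = 0.188 / tan(74.7) = 0.051431 mm


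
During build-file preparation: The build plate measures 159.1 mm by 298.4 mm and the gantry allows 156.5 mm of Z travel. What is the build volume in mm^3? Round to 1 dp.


V = 159.1 * 298.4 * 156.5 = 7429906.4 mm^3


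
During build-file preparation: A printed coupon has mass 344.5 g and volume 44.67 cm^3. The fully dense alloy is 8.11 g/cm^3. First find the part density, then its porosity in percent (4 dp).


rho_part = 344.5 / 44.67 = 7.71211104 g/cm^3
Porosity = (1 - 7.71211104/8.11)*100 = 4.9062 %


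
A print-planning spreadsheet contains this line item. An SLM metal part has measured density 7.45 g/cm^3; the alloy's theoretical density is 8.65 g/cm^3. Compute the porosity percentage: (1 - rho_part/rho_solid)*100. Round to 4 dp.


Porosity = (1-7.45/8.65)*100 = 13.8728 %


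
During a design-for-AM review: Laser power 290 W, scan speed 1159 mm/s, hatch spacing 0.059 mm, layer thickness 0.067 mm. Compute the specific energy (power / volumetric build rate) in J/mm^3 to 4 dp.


Build rate = 1159 * 0.059 * 0.067 = 4.581527 mm^3/s
SE = 290 / 4.581527 = 63.2977 J/mm^3


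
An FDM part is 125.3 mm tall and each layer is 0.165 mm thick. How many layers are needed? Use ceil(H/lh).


Layers = ceil(125.3/0.165) = 760


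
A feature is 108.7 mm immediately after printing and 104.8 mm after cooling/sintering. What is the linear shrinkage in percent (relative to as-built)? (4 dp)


Shrinkage = ((108.7-104.8)/108.7)*100 = 3.5879 %


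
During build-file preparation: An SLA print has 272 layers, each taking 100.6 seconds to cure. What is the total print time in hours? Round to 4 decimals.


t = 272 * 100.6 / 3600 = 7.6009 hrs


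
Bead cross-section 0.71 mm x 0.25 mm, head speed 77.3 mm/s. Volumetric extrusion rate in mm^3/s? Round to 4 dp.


Rate = 0.71 * 0.25 * 77.3 = 13.7208 mm^3/s


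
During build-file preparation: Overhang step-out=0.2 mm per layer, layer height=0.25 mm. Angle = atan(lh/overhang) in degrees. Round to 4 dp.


angle = atan(0.25/0.2) = 51.3402 degrees
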